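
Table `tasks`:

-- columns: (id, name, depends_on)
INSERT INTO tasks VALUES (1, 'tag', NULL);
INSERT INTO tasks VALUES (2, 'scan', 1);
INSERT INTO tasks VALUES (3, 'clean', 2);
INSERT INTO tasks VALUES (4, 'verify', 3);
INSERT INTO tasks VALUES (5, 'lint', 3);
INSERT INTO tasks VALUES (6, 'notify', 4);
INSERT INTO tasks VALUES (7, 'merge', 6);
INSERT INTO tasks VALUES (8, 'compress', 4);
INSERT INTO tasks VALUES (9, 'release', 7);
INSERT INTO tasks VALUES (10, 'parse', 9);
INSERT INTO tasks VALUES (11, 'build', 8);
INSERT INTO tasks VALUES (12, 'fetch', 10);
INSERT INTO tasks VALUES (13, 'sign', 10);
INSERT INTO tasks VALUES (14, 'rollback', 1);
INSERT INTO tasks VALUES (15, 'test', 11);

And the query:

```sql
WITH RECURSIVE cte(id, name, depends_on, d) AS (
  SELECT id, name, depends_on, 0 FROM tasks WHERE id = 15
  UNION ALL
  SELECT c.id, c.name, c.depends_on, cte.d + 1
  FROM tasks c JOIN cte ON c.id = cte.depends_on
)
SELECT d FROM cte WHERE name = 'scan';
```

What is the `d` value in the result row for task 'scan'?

5

Base: id=15 (test), depends_on=11, d 0.
Iteration 1: join on id=11 -> build (id 11, depends_on=8, d 1).
Iteration 2: join on id=8 -> compress (id 8, depends_on=4, d 2).
Iteration 3: join on id=4 -> verify (id 4, depends_on=3, d 3).
Iteration 4: join on id=3 -> clean (id 3, depends_on=2, d 4).
Iteration 5: join on id=2 -> scan (id 2, depends_on=1, d 5).
Iteration 6: join on id=1 -> tag (id 1, depends_on=NULL, d 6).
Iteration 7: depends_on is NULL; no match; recursion stops.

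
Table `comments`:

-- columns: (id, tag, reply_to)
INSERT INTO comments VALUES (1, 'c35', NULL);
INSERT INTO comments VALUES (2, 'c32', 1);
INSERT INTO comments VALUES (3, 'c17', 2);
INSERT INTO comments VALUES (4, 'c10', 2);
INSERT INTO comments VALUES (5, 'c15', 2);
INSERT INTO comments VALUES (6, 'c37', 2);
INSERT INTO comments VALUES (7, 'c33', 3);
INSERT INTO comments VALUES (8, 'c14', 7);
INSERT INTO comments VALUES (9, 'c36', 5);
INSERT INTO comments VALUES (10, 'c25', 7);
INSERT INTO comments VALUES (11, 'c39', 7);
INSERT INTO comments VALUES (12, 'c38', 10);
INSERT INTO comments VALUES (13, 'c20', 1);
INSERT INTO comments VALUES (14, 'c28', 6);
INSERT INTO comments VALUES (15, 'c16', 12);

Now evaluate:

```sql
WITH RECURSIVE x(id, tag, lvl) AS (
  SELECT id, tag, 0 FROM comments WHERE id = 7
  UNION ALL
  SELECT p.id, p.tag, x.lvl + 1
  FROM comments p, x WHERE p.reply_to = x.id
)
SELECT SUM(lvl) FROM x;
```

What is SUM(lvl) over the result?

Base: id=7 (c33) at lvl 0.
Iteration 1: rows with reply_to in {7} -> c14 (id 8, lvl 1), c25 (id 10, lvl 1), c39 (id 11, lvl 1).
Iteration 2: rows with reply_to in {8,10,11} -> c38 (id 12, lvl 2).
Iteration 3: rows with reply_to in {12} -> c16 (id 15, lvl 3).
Iteration 4: no rows with reply_to in {15}; recursion stops.
SUM(lvl) = 0 + 1 + 1 + 1 + 2 + 3 = 8.

8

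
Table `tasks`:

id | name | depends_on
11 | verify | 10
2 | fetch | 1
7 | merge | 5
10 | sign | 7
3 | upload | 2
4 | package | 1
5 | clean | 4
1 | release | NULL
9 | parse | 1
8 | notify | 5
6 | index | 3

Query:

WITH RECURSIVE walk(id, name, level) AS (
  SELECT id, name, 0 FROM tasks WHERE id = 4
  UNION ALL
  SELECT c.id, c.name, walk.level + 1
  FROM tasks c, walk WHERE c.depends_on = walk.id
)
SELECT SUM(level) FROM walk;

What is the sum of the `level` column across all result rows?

Base: id=4 (package) at level 0.
Iteration 1: rows with depends_on in {4} -> clean (id 5, level 1).
Iteration 2: rows with depends_on in {5} -> merge (id 7, level 2), notify (id 8, level 2).
Iteration 3: rows with depends_on in {7,8} -> sign (id 10, level 3).
Iteration 4: rows with depends_on in {10} -> verify (id 11, level 4).
Iteration 5: no rows with depends_on in {11}; recursion stops.
SUM(level) = 0 + 1 + 2 + 2 + 3 + 4 = 12.

12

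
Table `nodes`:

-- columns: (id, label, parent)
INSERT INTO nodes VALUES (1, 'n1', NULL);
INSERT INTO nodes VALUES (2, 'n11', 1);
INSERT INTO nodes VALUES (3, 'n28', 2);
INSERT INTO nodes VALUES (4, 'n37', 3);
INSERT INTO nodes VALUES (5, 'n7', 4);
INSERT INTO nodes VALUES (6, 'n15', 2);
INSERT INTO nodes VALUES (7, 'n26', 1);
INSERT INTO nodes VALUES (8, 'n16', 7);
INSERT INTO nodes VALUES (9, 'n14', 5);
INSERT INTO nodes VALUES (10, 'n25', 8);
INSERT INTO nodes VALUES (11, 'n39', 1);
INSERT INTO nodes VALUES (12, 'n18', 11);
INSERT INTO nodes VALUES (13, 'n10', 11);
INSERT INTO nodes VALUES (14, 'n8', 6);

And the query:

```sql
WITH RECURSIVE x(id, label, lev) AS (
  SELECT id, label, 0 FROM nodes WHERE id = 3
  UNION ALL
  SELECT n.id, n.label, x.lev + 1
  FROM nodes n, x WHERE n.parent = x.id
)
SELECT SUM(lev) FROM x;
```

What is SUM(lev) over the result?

6

Base: id=3 (n28) at lev 0.
Iteration 1: rows with parent in {3} -> n37 (id 4, lev 1).
Iteration 2: rows with parent in {4} -> n7 (id 5, lev 2).
Iteration 3: rows with parent in {5} -> n14 (id 9, lev 3).
Iteration 4: no rows with parent in {9}; recursion stops.
SUM(lev) = 0 + 1 + 2 + 3 = 6.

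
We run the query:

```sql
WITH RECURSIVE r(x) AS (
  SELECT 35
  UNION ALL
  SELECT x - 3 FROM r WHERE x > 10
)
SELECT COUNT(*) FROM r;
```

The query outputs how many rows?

10

Base: x=35.
Iteration 1: 35 > 10 holds -> x = 35 - 3 = 32.
Iteration 2: 32 > 10 holds -> x = 32 - 3 = 29.
Iteration 3: 29 > 10 holds -> x = 29 - 3 = 26.
Iteration 4: 26 > 10 holds -> x = 26 - 3 = 23.
Iteration 5: 23 > 10 holds -> x = 23 - 3 = 20.
Iteration 6: 20 > 10 holds -> x = 20 - 3 = 17.
Iteration 7: 17 > 10 holds -> x = 17 - 3 = 14.
Iteration 8: 14 > 10 holds -> x = 14 - 3 = 11.
Iteration 9: 11 > 10 holds -> x = 11 - 3 = 8.
Iteration 10: 8 > 10 fails; recursion stops.
Total rows emitted: 10.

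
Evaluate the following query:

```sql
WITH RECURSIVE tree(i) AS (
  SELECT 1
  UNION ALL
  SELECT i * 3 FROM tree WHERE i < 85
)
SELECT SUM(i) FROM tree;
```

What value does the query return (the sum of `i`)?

Base: i=1.
Iteration 1: 1 < 85 holds -> i = 1 * 3 = 3.
Iteration 2: 3 < 85 holds -> i = 3 * 3 = 9.
Iteration 3: 9 < 85 holds -> i = 9 * 3 = 27.
Iteration 4: 27 < 85 holds -> i = 27 * 3 = 81.
Iteration 5: 81 < 85 holds -> i = 81 * 3 = 243.
Iteration 6: 243 < 85 fails; recursion stops.
SUM(i) = 1 + 3 + 9 + 27 + 81 + 243 = 364.

364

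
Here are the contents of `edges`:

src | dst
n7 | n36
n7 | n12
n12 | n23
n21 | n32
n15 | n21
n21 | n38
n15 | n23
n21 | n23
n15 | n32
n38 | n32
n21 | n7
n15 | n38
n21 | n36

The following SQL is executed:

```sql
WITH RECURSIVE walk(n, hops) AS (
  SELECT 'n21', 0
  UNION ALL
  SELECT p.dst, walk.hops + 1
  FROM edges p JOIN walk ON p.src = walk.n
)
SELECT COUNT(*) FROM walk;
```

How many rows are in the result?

10

Base: (n21, hops=0).
Iteration 1: edges from {n21} -> (n23, hops=1), (n32, hops=1), (n36, hops=1), (n38, hops=1), (n7, hops=1).
Iteration 2: edges from {n23,n32,n36,n38,n7} -> (n12, hops=2), (n32, hops=2), (n36, hops=2).
Iteration 3: edges from {n12,n32,n36} -> (n23, hops=3).
Iteration 4: no outgoing edges from {n23}; recursion stops.
Total rows emitted: 10.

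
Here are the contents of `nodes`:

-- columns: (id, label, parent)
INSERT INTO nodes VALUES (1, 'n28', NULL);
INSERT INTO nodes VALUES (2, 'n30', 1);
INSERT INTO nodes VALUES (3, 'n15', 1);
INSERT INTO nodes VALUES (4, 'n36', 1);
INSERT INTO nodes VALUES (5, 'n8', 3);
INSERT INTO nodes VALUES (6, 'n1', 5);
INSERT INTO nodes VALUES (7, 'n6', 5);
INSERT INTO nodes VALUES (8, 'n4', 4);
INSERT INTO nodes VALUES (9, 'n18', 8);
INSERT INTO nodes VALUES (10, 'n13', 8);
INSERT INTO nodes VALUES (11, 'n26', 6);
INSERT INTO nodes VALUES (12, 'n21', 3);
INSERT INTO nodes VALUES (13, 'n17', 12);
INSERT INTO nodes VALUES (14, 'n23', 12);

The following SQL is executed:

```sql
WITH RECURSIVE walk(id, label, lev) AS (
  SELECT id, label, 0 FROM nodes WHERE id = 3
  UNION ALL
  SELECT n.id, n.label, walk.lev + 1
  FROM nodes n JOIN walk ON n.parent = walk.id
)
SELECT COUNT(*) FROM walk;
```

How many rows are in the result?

Base: id=3 (n15) at lev 0.
Iteration 1: rows with parent in {3} -> n8 (id 5, lev 1), n21 (id 12, lev 1).
Iteration 2: rows with parent in {5,12} -> n1 (id 6, lev 2), n6 (id 7, lev 2), n17 (id 13, lev 2), n23 (id 14, lev 2).
Iteration 3: rows with parent in {6,7,13,14} -> n26 (id 11, lev 3).
Iteration 4: no rows with parent in {11}; recursion stops.
Total rows emitted: 8.

8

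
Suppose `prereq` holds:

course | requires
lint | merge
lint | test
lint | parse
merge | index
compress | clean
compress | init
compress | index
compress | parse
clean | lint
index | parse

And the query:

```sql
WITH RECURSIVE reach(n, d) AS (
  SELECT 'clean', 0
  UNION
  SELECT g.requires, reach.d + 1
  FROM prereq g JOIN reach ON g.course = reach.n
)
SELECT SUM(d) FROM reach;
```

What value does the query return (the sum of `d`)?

14

Base: (clean, d=0).
Iteration 1: edges from {clean} -> (lint, d=1).
Iteration 2: edges from {lint} -> (merge, d=2), (parse, d=2), (test, d=2).
Iteration 3: edges from {merge,parse,test} -> (index, d=3).
Iteration 4: edges from {index} -> (parse, d=4).
Iteration 5: no outgoing edges from {parse}; recursion stops.
SUM(d) = 0 + 1 + 2 + 2 + 2 + 3 + 4 = 14.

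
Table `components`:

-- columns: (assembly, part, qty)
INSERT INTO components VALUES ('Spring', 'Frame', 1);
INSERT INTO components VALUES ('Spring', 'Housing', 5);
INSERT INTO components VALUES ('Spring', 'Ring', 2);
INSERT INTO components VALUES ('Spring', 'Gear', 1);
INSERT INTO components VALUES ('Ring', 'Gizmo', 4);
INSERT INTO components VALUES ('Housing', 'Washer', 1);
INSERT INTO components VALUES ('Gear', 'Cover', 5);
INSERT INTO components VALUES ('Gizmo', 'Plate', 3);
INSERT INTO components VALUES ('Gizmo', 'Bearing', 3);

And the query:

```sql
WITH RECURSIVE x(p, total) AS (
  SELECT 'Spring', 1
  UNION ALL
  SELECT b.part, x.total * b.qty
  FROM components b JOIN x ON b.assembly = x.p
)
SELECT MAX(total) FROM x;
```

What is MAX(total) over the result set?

Base: (Spring, total=1).
Iteration 1: components of {Spring} -> Frame = 1*1 = 1, Gear = 1*1 = 1, Housing = 1*5 = 5, Ring = 1*2 = 2.
Iteration 2: components of {Frame,Gear,Housing,Ring} -> Cover = 1*5 = 5, Gizmo = 2*4 = 8, Washer = 5*1 = 5.
Iteration 3: components of {Cover,Gizmo,Washer} -> Bearing = 8*3 = 24, Plate = 8*3 = 24.
Iteration 4: no further components; recursion stops.
total values: 1, 1, 5, 2, 1, 5, 8, 5, 24, 24; the maximum is 24.

24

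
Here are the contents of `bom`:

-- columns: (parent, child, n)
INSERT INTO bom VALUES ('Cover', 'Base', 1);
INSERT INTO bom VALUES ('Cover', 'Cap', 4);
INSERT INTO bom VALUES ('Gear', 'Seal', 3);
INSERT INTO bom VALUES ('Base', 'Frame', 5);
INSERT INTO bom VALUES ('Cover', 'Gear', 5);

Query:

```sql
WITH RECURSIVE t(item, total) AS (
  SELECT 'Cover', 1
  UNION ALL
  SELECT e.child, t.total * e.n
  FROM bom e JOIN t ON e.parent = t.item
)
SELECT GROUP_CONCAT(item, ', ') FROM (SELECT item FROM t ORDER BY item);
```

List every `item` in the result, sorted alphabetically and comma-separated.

Base: (Cover, total=1).
Iteration 1: components of {Cover} -> Base = 1*1 = 1, Cap = 1*4 = 4, Gear = 1*5 = 5.
Iteration 2: components of {Base,Cap,Gear} -> Frame = 1*5 = 5, Seal = 5*3 = 15.
Iteration 3: no further components; recursion stops.

Base, Cap, Cover, Frame, Gear, Seal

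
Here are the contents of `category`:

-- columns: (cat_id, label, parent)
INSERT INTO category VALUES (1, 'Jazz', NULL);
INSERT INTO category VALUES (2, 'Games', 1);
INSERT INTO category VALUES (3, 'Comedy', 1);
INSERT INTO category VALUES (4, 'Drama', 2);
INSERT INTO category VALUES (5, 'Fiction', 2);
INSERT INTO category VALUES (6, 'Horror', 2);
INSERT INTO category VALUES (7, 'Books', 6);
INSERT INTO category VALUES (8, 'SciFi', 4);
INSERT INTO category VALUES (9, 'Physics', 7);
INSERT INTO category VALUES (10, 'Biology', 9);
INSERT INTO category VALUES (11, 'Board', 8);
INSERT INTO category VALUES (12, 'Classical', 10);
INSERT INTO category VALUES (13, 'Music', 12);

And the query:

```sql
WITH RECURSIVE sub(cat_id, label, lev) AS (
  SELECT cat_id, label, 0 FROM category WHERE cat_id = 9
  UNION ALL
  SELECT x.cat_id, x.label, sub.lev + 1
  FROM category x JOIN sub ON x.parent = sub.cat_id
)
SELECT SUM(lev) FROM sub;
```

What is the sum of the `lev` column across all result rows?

Base: cat_id=9 (Physics) at lev 0.
Iteration 1: rows with parent in {9} -> Biology (id 10, lev 1).
Iteration 2: rows with parent in {10} -> Classical (id 12, lev 2).
Iteration 3: rows with parent in {12} -> Music (id 13, lev 3).
Iteration 4: no rows with parent in {13}; recursion stops.
SUM(lev) = 0 + 1 + 2 + 3 = 6.

6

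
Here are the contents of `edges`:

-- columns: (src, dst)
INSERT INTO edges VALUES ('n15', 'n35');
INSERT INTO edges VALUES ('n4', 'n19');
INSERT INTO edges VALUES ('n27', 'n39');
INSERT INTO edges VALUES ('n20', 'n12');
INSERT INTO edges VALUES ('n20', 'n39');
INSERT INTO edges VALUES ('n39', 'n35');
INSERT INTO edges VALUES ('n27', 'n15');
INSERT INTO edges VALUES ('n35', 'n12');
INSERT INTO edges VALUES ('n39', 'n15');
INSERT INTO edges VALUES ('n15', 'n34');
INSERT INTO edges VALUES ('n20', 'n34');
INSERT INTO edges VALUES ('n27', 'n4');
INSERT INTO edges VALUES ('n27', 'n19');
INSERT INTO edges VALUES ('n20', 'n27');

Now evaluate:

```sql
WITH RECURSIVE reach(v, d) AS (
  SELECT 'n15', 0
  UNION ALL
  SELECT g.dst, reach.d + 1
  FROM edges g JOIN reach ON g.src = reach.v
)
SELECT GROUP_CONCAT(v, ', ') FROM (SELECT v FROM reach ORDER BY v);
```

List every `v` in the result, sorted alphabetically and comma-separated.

n12, n15, n34, n35

Base: (n15, d=0).
Iteration 1: edges from {n15} -> (n34, d=1), (n35, d=1).
Iteration 2: edges from {n34,n35} -> (n12, d=2).
Iteration 3: no outgoing edges from {n12}; recursion stops.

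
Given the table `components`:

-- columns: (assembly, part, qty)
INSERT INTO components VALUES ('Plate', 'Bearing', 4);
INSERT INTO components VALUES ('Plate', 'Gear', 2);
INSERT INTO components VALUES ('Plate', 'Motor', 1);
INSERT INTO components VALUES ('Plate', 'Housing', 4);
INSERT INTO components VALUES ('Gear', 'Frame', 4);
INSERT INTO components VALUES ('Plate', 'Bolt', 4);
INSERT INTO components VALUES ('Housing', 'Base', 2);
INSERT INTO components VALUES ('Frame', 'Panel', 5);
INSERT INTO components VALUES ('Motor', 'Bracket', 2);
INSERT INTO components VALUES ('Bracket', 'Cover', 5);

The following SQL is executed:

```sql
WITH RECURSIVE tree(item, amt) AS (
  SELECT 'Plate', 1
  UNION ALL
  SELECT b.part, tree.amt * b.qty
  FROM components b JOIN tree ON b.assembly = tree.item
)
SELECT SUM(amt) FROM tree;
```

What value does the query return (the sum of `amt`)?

84

Base: (Plate, amt=1).
Iteration 1: components of {Plate} -> Bearing = 1*4 = 4, Bolt = 1*4 = 4, Gear = 1*2 = 2, Housing = 1*4 = 4, Motor = 1*1 = 1.
Iteration 2: components of {Bearing,Bolt,Gear,Housing,Motor} -> Base = 4*2 = 8, Bracket = 1*2 = 2, Frame = 2*4 = 8.
Iteration 3: components of {Base,Bracket,Frame} -> Cover = 2*5 = 10, Panel = 8*5 = 40.
Iteration 4: no further components; recursion stops.
SUM(amt) = 1 + 4 + 2 + 1 + 4 + 4 + 8 + 2 + 8 + 40 + 10 = 84.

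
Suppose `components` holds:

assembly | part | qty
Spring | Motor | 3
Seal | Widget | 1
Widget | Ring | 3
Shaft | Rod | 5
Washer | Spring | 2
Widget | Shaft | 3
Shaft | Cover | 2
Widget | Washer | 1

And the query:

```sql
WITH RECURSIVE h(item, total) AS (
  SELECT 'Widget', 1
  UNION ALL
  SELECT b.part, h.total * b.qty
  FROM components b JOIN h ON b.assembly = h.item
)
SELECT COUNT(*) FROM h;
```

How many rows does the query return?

Base: (Widget, total=1).
Iteration 1: components of {Widget} -> Ring = 1*3 = 3, Shaft = 1*3 = 3, Washer = 1*1 = 1.
Iteration 2: components of {Ring,Shaft,Washer} -> Cover = 3*2 = 6, Rod = 3*5 = 15, Spring = 1*2 = 2.
Iteration 3: components of {Cover,Rod,Spring} -> Motor = 2*3 = 6.
Iteration 4: no further components; recursion stops.
Total rows emitted: 8.

8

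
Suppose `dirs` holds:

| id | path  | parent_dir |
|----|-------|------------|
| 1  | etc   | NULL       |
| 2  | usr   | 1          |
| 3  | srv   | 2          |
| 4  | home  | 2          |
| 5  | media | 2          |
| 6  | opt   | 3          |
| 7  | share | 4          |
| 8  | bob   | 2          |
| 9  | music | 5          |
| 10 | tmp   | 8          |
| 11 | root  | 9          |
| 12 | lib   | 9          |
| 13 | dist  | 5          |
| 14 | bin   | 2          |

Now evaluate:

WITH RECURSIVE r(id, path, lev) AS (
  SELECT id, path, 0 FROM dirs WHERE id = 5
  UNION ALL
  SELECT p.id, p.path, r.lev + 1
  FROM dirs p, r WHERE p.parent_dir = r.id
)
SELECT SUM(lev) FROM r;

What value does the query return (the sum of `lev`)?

Base: id=5 (media) at lev 0.
Iteration 1: rows with parent_dir in {5} -> music (id 9, lev 1), dist (id 13, lev 1).
Iteration 2: rows with parent_dir in {9,13} -> root (id 11, lev 2), lib (id 12, lev 2).
Iteration 3: no rows with parent_dir in {11,12}; recursion stops.
SUM(lev) = 0 + 1 + 1 + 2 + 2 = 6.

6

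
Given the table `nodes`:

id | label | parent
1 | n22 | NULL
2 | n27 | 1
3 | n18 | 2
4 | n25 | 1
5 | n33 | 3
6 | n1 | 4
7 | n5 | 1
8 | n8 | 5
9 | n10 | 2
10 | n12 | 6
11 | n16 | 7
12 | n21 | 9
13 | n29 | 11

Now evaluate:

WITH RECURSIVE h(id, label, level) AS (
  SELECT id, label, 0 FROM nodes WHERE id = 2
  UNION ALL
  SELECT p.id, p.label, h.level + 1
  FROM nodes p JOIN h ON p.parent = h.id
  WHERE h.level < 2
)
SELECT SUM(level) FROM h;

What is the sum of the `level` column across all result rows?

Base: id=2 (n27) at level 0.
Iteration 1: rows with parent in {2} -> n18 (id 3, level 1), n10 (id 9, level 1).
Iteration 2: rows with parent in {3,9} -> n33 (id 5, level 2), n21 (id 12, level 2).
Iteration 3: level < 2 fails for all current rows; recursion stops.
SUM(level) = 0 + 1 + 1 + 2 + 2 = 6.

6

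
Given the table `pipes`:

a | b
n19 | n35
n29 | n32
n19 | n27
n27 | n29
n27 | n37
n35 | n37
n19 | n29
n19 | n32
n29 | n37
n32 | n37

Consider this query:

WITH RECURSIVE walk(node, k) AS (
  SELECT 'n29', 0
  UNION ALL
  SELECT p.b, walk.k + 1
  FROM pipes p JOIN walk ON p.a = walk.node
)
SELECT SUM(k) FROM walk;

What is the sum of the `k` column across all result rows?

4

Base: (n29, k=0).
Iteration 1: edges from {n29} -> (n32, k=1), (n37, k=1).
Iteration 2: edges from {n32,n37} -> (n37, k=2).
Iteration 3: no outgoing edges from {n37}; recursion stops.
SUM(k) = 0 + 1 + 1 + 2 = 4.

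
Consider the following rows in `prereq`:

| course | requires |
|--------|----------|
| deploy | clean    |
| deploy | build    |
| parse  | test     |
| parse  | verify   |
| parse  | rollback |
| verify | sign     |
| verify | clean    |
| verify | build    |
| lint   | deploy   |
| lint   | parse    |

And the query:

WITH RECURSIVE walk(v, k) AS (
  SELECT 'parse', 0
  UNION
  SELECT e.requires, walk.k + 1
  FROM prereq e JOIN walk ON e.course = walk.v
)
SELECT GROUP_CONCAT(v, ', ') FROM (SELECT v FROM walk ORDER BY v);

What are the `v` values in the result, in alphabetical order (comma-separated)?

build, clean, parse, rollback, sign, test, verify

Base: (parse, k=0).
Iteration 1: edges from {parse} -> (rollback, k=1), (test, k=1), (verify, k=1).
Iteration 2: edges from {rollback,test,verify} -> (build, k=2), (clean, k=2), (sign, k=2).
Iteration 3: no outgoing edges from {build,clean,sign}; recursion stops.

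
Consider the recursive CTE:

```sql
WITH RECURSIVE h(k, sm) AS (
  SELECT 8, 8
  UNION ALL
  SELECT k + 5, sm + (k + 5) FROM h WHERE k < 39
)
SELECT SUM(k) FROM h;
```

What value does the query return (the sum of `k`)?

Base: k=8, sm=8.
Iteration 1: 8 < 39 holds -> k = 8 + 5 = 13, sm = 8 + 13 = 21.
Iteration 2: 13 < 39 holds -> k = 13 + 5 = 18, sm = 21 + 18 = 39.
Iteration 3: 18 < 39 holds -> k = 18 + 5 = 23, sm = 39 + 23 = 62.
Iteration 4: 23 < 39 holds -> k = 23 + 5 = 28, sm = 62 + 28 = 90.
Iteration 5: 28 < 39 holds -> k = 28 + 5 = 33, sm = 90 + 33 = 123.
Iteration 6: 33 < 39 holds -> k = 33 + 5 = 38, sm = 123 + 38 = 161.
Iteration 7: 38 < 39 holds -> k = 38 + 5 = 43, sm = 161 + 43 = 204.
Iteration 8: 43 < 39 fails; recursion stops.
SUM(k) = 8 + 13 + 18 + 23 + 28 + 33 + 38 + 43 = 204.

204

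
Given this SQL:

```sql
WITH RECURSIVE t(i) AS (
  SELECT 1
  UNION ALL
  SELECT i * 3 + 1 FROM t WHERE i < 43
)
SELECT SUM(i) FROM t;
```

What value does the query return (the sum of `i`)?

Base: i=1.
Iteration 1: 1 < 43 holds -> i = 1 * 3 + 1 = 4.
Iteration 2: 4 < 43 holds -> i = 4 * 3 + 1 = 13.
Iteration 3: 13 < 43 holds -> i = 13 * 3 + 1 = 40.
Iteration 4: 40 < 43 holds -> i = 40 * 3 + 1 = 121.
Iteration 5: 121 < 43 fails; recursion stops.
SUM(i) = 1 + 4 + 13 + 40 + 121 = 179.

179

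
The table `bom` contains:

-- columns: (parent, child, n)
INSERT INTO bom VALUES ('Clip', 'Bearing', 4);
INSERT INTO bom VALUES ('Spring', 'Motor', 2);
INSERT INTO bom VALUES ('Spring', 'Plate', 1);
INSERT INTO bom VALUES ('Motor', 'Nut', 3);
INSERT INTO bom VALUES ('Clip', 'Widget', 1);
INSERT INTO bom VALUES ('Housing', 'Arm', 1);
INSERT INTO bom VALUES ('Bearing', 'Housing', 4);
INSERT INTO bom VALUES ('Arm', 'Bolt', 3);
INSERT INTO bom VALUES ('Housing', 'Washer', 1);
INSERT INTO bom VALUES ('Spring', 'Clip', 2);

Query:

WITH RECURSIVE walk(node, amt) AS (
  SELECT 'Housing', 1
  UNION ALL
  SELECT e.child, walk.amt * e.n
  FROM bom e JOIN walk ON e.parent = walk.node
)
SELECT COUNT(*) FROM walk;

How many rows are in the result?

4

Base: (Housing, amt=1).
Iteration 1: components of {Housing} -> Arm = 1*1 = 1, Washer = 1*1 = 1.
Iteration 2: components of {Arm,Washer} -> Bolt = 1*3 = 3.
Iteration 3: no further components; recursion stops.
Total rows emitted: 4.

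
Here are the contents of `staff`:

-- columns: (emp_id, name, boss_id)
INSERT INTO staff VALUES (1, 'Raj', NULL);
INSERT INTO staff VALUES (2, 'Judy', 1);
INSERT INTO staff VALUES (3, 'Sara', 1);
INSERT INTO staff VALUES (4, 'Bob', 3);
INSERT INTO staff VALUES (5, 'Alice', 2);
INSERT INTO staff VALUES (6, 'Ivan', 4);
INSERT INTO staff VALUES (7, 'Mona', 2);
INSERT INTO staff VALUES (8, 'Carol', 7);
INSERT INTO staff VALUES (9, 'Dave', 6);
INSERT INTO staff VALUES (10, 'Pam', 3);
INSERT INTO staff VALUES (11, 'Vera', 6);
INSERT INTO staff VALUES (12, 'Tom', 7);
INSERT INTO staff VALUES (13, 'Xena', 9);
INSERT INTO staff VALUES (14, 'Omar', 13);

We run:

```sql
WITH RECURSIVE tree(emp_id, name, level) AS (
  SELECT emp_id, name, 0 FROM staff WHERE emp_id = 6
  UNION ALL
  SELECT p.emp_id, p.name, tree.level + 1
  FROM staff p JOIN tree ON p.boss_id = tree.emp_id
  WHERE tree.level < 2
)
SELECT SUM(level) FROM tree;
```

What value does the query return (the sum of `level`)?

Base: emp_id=6 (Ivan) at level 0.
Iteration 1: rows with boss_id in {6} -> Dave (id 9, level 1), Vera (id 11, level 1).
Iteration 2: rows with boss_id in {9,11} -> Xena (id 13, level 2).
Iteration 3: level < 2 fails for all current rows; recursion stops.
SUM(level) = 0 + 1 + 1 + 2 = 4.

4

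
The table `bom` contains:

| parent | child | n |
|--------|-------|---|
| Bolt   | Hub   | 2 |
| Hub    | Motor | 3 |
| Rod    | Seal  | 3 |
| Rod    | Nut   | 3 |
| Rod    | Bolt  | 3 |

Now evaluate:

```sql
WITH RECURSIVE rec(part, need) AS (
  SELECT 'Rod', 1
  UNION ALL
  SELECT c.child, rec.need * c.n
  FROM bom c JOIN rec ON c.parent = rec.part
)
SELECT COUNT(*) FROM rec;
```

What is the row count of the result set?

Base: (Rod, need=1).
Iteration 1: components of {Rod} -> Bolt = 1*3 = 3, Nut = 1*3 = 3, Seal = 1*3 = 3.
Iteration 2: components of {Bolt,Nut,Seal} -> Hub = 3*2 = 6.
Iteration 3: components of {Hub} -> Motor = 6*3 = 18.
Iteration 4: no further components; recursion stops.
Total rows emitted: 6.

6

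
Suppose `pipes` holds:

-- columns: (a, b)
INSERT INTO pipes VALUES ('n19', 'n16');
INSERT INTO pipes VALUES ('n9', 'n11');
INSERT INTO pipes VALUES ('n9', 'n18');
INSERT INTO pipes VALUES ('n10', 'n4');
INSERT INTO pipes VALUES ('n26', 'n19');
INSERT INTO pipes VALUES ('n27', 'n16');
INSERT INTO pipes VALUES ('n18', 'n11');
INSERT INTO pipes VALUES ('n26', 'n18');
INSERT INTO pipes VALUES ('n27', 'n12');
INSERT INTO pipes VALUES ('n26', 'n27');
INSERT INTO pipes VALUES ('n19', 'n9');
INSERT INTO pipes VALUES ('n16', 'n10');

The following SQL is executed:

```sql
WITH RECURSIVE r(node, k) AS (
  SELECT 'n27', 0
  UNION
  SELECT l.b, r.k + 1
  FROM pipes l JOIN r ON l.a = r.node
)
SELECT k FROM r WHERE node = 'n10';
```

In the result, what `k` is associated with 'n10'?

Base: (n27, k=0).
Iteration 1: edges from {n27} -> (n12, k=1), (n16, k=1).
Iteration 2: edges from {n12,n16} -> (n10, k=2).
Iteration 3: edges from {n10} -> (n4, k=3).
Iteration 4: no outgoing edges from {n4}; recursion stops.

2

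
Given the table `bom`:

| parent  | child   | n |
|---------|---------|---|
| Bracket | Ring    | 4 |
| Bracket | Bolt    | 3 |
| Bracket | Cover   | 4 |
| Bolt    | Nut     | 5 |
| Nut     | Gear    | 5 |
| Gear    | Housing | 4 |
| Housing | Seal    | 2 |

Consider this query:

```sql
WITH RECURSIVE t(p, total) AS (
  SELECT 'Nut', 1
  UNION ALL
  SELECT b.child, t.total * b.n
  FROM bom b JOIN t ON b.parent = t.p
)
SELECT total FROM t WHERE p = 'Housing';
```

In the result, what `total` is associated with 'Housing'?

Base: (Nut, total=1).
Iteration 1: components of {Nut} -> Gear = 1*5 = 5.
Iteration 2: components of {Gear} -> Housing = 5*4 = 20.
Iteration 3: components of {Housing} -> Seal = 20*2 = 40.
Iteration 4: no further components; recursion stops.

20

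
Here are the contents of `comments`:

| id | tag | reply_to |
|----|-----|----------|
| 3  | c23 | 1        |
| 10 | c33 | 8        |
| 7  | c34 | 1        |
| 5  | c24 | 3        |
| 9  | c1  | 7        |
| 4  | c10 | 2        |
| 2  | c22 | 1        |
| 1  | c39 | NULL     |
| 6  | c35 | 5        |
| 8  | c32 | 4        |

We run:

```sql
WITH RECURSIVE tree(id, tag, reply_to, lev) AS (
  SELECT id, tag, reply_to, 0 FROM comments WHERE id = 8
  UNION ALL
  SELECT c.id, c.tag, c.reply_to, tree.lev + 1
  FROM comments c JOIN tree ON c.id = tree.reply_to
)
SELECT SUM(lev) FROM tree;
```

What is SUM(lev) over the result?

Base: id=8 (c32), reply_to=4, lev 0.
Iteration 1: join on id=4 -> c10 (id 4, reply_to=2, lev 1).
Iteration 2: join on id=2 -> c22 (id 2, reply_to=1, lev 2).
Iteration 3: join on id=1 -> c39 (id 1, reply_to=NULL, lev 3).
Iteration 4: reply_to is NULL; no match; recursion stops.
SUM(lev) = 0 + 1 + 2 + 3 = 6.

6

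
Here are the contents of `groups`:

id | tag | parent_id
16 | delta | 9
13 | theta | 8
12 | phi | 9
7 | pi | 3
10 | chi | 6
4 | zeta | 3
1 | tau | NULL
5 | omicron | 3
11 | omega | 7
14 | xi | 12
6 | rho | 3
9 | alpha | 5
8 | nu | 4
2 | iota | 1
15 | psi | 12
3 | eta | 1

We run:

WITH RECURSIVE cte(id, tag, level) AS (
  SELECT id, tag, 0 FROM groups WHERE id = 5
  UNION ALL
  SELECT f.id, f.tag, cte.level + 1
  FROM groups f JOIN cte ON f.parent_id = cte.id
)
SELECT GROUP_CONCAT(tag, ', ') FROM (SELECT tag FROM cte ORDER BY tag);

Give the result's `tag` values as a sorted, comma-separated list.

alpha, delta, omicron, phi, psi, xi

Base: id=5 (omicron) at level 0.
Iteration 1: rows with parent_id in {5} -> alpha (id 9, level 1).
Iteration 2: rows with parent_id in {9} -> phi (id 12, level 2), delta (id 16, level 2).
Iteration 3: rows with parent_id in {12,16} -> xi (id 14, level 3), psi (id 15, level 3).
Iteration 4: no rows with parent_id in {14,15}; recursion stops.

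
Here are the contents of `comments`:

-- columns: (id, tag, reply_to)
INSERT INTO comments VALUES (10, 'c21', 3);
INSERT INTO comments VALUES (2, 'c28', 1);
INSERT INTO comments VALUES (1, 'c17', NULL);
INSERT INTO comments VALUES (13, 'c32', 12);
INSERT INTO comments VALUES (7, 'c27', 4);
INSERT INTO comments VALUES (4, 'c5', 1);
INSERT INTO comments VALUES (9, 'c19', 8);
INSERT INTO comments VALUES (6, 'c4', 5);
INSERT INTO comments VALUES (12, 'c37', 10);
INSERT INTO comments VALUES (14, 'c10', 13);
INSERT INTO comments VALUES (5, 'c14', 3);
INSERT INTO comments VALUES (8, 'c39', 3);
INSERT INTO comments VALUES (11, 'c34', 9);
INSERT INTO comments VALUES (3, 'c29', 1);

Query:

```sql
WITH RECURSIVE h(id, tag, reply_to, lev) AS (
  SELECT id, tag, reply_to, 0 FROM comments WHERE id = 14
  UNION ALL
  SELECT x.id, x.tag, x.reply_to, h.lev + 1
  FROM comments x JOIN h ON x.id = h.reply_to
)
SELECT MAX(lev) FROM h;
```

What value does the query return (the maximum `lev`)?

Base: id=14 (c10), reply_to=13, lev 0.
Iteration 1: join on id=13 -> c32 (id 13, reply_to=12, lev 1).
Iteration 2: join on id=12 -> c37 (id 12, reply_to=10, lev 2).
Iteration 3: join on id=10 -> c21 (id 10, reply_to=3, lev 3).
Iteration 4: join on id=3 -> c29 (id 3, reply_to=1, lev 4).
Iteration 5: join on id=1 -> c17 (id 1, reply_to=NULL, lev 5).
Iteration 6: reply_to is NULL; no match; recursion stops.
lev values: 0, 1, 2, 3, 4, 5; the maximum is 5.

5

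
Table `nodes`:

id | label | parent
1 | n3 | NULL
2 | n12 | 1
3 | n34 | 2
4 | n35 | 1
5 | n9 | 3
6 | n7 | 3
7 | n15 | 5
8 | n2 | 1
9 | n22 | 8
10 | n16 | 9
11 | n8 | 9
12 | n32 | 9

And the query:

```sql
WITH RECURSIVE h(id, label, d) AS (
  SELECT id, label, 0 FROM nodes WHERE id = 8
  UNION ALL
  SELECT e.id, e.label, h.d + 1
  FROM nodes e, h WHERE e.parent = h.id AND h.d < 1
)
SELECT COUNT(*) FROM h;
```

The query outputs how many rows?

2

Base: id=8 (n2) at d 0.
Iteration 1: rows with parent in {8} -> n22 (id 9, d 1).
Iteration 2: d < 1 fails for all current rows; recursion stops.
Total rows emitted: 2.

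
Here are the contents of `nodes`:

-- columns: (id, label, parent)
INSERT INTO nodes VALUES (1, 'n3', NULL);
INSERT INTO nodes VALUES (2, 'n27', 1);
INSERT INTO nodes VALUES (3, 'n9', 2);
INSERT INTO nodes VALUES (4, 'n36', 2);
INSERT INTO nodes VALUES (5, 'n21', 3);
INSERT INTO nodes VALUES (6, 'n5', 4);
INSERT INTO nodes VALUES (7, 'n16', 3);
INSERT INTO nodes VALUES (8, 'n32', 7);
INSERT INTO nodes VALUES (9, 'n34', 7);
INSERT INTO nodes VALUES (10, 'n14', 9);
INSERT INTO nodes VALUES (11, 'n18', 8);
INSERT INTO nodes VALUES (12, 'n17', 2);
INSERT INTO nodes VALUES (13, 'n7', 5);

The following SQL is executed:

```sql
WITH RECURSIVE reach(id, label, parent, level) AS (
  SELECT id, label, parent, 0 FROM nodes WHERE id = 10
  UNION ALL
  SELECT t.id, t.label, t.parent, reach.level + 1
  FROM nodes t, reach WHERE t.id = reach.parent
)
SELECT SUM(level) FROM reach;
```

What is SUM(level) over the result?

15

Base: id=10 (n14), parent=9, level 0.
Iteration 1: join on id=9 -> n34 (id 9, parent=7, level 1).
Iteration 2: join on id=7 -> n16 (id 7, parent=3, level 2).
Iteration 3: join on id=3 -> n9 (id 3, parent=2, level 3).
Iteration 4: join on id=2 -> n27 (id 2, parent=1, level 4).
Iteration 5: join on id=1 -> n3 (id 1, parent=NULL, level 5).
Iteration 6: parent is NULL; no match; recursion stops.
SUM(level) = 0 + 1 + 2 + 3 + 4 + 5 = 15.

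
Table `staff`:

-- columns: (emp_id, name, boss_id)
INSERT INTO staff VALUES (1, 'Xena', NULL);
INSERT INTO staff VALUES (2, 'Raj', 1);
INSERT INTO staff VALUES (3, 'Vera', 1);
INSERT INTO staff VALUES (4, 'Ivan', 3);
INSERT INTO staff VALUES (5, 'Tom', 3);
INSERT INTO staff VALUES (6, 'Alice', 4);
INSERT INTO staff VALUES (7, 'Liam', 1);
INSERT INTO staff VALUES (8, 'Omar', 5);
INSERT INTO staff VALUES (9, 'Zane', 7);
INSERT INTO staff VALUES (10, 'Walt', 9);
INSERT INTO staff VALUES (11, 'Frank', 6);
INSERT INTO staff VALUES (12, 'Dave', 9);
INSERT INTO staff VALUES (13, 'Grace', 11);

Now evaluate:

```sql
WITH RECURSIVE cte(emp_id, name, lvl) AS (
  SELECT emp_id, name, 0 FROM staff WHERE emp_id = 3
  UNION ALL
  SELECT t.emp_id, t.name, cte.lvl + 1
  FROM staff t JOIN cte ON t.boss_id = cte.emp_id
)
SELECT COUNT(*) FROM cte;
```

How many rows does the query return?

Base: emp_id=3 (Vera) at lvl 0.
Iteration 1: rows with boss_id in {3} -> Ivan (id 4, lvl 1), Tom (id 5, lvl 1).
Iteration 2: rows with boss_id in {4,5} -> Alice (id 6, lvl 2), Omar (id 8, lvl 2).
Iteration 3: rows with boss_id in {6,8} -> Frank (id 11, lvl 3).
Iteration 4: rows with boss_id in {11} -> Grace (id 13, lvl 4).
Iteration 5: no rows with boss_id in {13}; recursion stops.
Total rows emitted: 7.

7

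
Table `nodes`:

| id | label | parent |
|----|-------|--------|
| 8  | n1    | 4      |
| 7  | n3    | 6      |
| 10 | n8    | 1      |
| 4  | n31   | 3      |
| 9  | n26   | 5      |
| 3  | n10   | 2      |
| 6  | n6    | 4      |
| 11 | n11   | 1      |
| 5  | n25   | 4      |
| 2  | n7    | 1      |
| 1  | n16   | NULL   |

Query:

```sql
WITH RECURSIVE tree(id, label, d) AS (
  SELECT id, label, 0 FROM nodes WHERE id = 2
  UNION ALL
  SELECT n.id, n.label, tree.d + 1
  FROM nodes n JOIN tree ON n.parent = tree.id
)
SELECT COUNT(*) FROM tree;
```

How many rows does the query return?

8

Base: id=2 (n7) at d 0.
Iteration 1: rows with parent in {2} -> n10 (id 3, d 1).
Iteration 2: rows with parent in {3} -> n31 (id 4, d 2).
Iteration 3: rows with parent in {4} -> n25 (id 5, d 3), n6 (id 6, d 3), n1 (id 8, d 3).
Iteration 4: rows with parent in {5,6,8} -> n3 (id 7, d 4), n26 (id 9, d 4).
Iteration 5: no rows with parent in {7,9}; recursion stops.
Total rows emitted: 8.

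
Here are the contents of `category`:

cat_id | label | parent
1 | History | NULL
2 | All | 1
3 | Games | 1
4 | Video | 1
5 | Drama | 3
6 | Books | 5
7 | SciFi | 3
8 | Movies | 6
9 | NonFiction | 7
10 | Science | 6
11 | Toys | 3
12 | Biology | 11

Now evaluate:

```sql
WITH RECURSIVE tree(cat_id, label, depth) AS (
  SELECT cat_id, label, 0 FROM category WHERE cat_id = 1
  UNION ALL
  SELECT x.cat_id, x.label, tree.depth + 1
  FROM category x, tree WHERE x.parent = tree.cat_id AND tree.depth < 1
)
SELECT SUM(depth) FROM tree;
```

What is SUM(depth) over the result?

3

Base: cat_id=1 (History) at depth 0.
Iteration 1: rows with parent in {1} -> All (id 2, depth 1), Games (id 3, depth 1), Video (id 4, depth 1).
Iteration 2: depth < 1 fails for all current rows; recursion stops.
SUM(depth) = 0 + 1 + 1 + 1 = 3.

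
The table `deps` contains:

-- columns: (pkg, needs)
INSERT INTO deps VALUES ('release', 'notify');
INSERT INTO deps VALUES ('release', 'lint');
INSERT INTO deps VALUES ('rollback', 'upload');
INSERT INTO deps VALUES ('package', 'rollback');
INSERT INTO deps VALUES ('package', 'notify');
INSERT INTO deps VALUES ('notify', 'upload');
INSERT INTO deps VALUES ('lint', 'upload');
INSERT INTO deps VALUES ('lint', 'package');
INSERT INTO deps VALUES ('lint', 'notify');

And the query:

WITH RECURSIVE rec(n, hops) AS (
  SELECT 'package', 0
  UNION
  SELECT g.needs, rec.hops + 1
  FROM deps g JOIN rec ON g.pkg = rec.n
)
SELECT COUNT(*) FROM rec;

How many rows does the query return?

4

Base: (package, hops=0).
Iteration 1: edges from {package} -> (notify, hops=1), (rollback, hops=1).
Iteration 2: edges from {notify,rollback} -> (upload, hops=2). [UNION drops 1 duplicate row(s)]
Iteration 3: no outgoing edges from {upload}; recursion stops.
Total rows emitted: 4.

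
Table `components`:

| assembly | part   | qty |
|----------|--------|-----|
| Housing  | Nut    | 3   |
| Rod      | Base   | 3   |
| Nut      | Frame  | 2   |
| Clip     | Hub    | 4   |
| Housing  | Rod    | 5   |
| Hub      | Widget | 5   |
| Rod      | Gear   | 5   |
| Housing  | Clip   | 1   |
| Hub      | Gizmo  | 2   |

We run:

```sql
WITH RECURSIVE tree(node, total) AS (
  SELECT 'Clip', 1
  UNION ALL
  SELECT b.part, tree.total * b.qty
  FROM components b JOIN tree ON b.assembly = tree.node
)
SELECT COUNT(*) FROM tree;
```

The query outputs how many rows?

4

Base: (Clip, total=1).
Iteration 1: components of {Clip} -> Hub = 1*4 = 4.
Iteration 2: components of {Hub} -> Gizmo = 4*2 = 8, Widget = 4*5 = 20.
Iteration 3: no further components; recursion stops.
Total rows emitted: 4.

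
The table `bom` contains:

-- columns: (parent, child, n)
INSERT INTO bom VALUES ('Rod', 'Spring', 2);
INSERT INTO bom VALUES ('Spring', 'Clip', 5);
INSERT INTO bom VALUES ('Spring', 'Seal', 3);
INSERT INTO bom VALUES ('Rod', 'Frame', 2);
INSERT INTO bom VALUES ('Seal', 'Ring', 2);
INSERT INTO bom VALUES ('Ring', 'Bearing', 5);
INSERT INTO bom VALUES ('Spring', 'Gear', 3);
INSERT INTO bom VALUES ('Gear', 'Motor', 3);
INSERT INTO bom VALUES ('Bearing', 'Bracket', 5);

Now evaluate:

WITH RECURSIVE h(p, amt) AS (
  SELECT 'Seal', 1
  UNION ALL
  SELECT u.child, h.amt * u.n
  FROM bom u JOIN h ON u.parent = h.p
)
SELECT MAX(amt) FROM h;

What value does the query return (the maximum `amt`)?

Base: (Seal, amt=1).
Iteration 1: components of {Seal} -> Ring = 1*2 = 2.
Iteration 2: components of {Ring} -> Bearing = 2*5 = 10.
Iteration 3: components of {Bearing} -> Bracket = 10*5 = 50.
Iteration 4: no further components; recursion stops.
amt values: 1, 2, 10, 50; the maximum is 50.

50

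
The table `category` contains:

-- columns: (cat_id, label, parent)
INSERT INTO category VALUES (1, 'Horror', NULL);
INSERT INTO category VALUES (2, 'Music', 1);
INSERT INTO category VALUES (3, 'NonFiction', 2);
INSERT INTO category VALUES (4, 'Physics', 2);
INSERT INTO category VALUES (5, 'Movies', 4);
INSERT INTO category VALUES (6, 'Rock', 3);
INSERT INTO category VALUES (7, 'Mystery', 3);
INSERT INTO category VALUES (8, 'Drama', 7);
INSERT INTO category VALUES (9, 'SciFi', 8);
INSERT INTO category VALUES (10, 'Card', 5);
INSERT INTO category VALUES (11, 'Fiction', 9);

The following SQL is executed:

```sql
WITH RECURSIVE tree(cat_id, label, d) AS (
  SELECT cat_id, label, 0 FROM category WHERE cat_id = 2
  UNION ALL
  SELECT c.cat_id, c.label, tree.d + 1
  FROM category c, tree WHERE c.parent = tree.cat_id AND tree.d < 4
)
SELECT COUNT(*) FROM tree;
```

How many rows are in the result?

9

Base: cat_id=2 (Music) at d 0.
Iteration 1: rows with parent in {2} -> NonFiction (id 3, d 1), Physics (id 4, d 1).
Iteration 2: rows with parent in {3,4} -> Movies (id 5, d 2), Rock (id 6, d 2), Mystery (id 7, d 2).
Iteration 3: rows with parent in {5,6,7} -> Drama (id 8, d 3), Card (id 10, d 3).
Iteration 4: rows with parent in {8,10} -> SciFi (id 9, d 4).
Iteration 5: d < 4 fails for all current rows; recursion stops.
Total rows emitted: 9.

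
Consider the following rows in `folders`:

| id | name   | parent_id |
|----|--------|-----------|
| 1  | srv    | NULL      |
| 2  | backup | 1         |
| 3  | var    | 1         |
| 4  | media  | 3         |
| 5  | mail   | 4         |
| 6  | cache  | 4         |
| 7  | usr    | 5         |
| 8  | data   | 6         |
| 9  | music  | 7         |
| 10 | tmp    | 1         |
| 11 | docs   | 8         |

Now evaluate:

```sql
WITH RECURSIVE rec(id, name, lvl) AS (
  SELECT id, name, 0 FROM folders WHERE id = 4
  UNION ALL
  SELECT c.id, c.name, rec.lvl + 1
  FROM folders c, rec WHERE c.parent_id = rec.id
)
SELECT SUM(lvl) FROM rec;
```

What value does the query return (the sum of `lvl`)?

Base: id=4 (media) at lvl 0.
Iteration 1: rows with parent_id in {4} -> mail (id 5, lvl 1), cache (id 6, lvl 1).
Iteration 2: rows with parent_id in {5,6} -> usr (id 7, lvl 2), data (id 8, lvl 2).
Iteration 3: rows with parent_id in {7,8} -> music (id 9, lvl 3), docs (id 11, lvl 3).
Iteration 4: no rows with parent_id in {9,11}; recursion stops.
SUM(lvl) = 0 + 1 + 1 + 2 + 2 + 3 + 3 = 12.

12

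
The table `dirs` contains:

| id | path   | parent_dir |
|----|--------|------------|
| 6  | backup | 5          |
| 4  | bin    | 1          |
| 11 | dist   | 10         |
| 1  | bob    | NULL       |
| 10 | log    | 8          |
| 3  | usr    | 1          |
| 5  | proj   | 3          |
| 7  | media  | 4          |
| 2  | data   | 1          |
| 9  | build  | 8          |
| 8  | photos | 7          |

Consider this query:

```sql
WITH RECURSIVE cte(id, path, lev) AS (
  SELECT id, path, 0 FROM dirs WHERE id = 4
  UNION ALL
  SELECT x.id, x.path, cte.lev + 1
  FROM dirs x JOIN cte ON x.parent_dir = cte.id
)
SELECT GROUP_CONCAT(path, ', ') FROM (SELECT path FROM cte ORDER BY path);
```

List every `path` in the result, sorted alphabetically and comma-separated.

bin, build, dist, log, media, photos

Base: id=4 (bin) at lev 0.
Iteration 1: rows with parent_dir in {4} -> media (id 7, lev 1).
Iteration 2: rows with parent_dir in {7} -> photos (id 8, lev 2).
Iteration 3: rows with parent_dir in {8} -> build (id 9, lev 3), log (id 10, lev 3).
Iteration 4: rows with parent_dir in {9,10} -> dist (id 11, lev 4).
Iteration 5: no rows with parent_dir in {11}; recursion stops.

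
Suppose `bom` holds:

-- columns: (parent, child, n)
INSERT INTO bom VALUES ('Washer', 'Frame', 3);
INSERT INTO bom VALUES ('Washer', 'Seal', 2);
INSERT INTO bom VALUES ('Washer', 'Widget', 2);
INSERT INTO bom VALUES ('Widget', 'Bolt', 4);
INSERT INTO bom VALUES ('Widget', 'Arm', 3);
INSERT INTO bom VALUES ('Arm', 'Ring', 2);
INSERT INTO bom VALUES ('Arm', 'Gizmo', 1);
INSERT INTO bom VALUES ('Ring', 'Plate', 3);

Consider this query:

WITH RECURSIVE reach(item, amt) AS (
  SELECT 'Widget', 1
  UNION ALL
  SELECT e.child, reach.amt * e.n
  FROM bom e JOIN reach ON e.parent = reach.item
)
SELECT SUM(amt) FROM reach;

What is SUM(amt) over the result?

Base: (Widget, amt=1).
Iteration 1: components of {Widget} -> Arm = 1*3 = 3, Bolt = 1*4 = 4.
Iteration 2: components of {Arm,Bolt} -> Gizmo = 3*1 = 3, Ring = 3*2 = 6.
Iteration 3: components of {Gizmo,Ring} -> Plate = 6*3 = 18.
Iteration 4: no further components; recursion stops.
SUM(amt) = 1 + 4 + 3 + 6 + 3 + 18 = 35.

35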